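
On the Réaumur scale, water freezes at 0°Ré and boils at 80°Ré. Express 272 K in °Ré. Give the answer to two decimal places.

-0.92°Ré

First in Celsius: 272 - 273.15 = -1.1500°C.
Linearly onto the Réaumur scale: 0 + (-1.1500 / 100) × (80 - 0) = -0.92°Ré.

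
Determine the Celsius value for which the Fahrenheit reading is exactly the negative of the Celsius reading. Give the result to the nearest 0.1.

Let C be the Celsius reading. The Fahrenheit reading is F = 1.8·C + 32.
Require F = -1·C: 1.8·C + 32 = -1·C.
(2.8)·C = -32  ⇒  C = -11.4.

-11.4°C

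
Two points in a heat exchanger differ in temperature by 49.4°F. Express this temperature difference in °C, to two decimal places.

An interval of 1°F corresponds to 5/9°C.
49.4 × 5/9 = 27.44.

27.44°C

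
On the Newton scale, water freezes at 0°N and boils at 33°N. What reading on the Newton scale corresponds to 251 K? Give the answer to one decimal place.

-7.3°N

First in Celsius: 251 - 273.15 = -22.1500°C.
Linearly onto the Newton scale: 0 + (-22.1500 / 100) × (33 - 0) = -7.3°N.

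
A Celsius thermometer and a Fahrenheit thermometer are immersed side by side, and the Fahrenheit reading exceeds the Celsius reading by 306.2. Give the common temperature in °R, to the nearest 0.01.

1108.62°R

Let x be the Celsius reading; then the Fahrenheit reading is 1.8·x + 32.
(1.8·x + 32) - x = 306.2  ⇒  (0.8)·x = 274.2  ⇒  x = 342.7500°C.
In Rankine: 342.7500 × 1.8 + 491.67 = 1108.62°R.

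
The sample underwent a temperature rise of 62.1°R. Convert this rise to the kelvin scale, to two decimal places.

34.50 K

For a temperature interval the offset drops out; only the factor 5/9 applies.
62.1 × 5/9 = 34.50.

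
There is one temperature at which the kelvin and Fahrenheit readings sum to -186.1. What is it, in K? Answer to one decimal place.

97.7 K

Let K be the kelvin reading. The Fahrenheit reading is F = 1.8·K - 459.67.
Require K + F = -186.1: (2.8)·K - 459.67 = -186.1.
K = (-186.1 + 459.67) / (2.8) = 97.7.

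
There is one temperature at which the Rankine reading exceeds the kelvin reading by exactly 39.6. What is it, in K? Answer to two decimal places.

Let K be the kelvin reading. The Rankine reading is R = 1.8·K.
Require R - K = 39.6: (0.8)·K = 39.6.
K = (39.6) / (0.8) = 49.50.

49.50 K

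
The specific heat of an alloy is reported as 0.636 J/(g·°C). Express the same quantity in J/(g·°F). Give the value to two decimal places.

The quantity depends on a temperature interval, so only the ratio of degree sizes applies; the offset between the scales is irrelevant.
A change of 1°F is a change of 5/9°C, so per °F the value is 0.636 × 5/9 = 0.35.

0.35 J/(g·°F)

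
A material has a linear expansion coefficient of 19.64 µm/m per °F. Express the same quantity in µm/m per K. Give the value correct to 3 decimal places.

Since only a temperature interval is involved, the additive offset between the scales drops out.
A change of 1 K is a change of 1.8°F, so per K the value is 19.64 × 1.8 = 35.352.

35.352 µm/m per K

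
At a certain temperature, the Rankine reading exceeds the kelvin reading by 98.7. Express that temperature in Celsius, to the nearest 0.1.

-149.8°C

Let x be the Rankine reading; then the kelvin reading is 5/9·x.
(5/9·x) - x = -98.7  ⇒  (-4/9)·x = -98.7  ⇒  x = 222.0750°R.
In Celsius: (222.075 - 491.67) × 5/9 = -149.8°C.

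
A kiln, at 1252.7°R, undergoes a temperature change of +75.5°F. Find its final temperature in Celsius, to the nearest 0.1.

464.7°C

Initial temperature in Celsius: (1252.7 - 491.67) × 5/9 = 422.7944°C.
The 75.5°F change is an interval, so only the factor 5/9 applies: +75.5 × 5/9 = +41.9444°C.
Final Celsius temperature: 422.7944 + 41.9444 = 464.7389°C.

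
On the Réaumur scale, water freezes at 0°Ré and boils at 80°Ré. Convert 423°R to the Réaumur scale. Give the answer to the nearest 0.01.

-30.52°Ré

First in Celsius: (423 - 491.67) × 5/9 = -38.1500°C.
Linearly onto the Réaumur scale: 0 + (-38.1500 / 100) × (80 - 0) = -30.52°Ré.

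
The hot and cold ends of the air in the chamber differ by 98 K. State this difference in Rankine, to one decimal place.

176.4°R

Only the scale ratio 1.8 matters for a change in temperature.
98 × 1.8 = 176.4.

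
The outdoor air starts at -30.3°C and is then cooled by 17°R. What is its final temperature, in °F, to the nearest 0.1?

The 17°R change is an interval, so only the factor 5/9 applies: -17 × 5/9 = -9.4444°C.
Final Celsius temperature: -30.3000 - 9.4444 = -39.7444°C.
In Fahrenheit: -39.7444 × 1.8 + 32 = -39.5°F.

-39.5°F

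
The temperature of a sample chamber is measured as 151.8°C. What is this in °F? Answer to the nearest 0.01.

In Fahrenheit: 151.8000 × 1.8 + 32 = 305.24°F.

305.24°F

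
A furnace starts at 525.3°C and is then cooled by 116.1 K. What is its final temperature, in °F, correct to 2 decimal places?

768.56°F

The 116.1 K change is an interval; Kelvin and Celsius degrees are the same size, so ΔC = -116.1°C.
Final Celsius temperature: 525.3000 - 116.1000 = 409.2000°C.
In Fahrenheit: 409.2000 × 1.8 + 32 = 768.56°F.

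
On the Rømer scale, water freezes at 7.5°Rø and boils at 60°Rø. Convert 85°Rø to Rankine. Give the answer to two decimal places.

Linear interpolation between the fixed points: C = (85 - 7.5) × 100 / (60 - 7.5) = 147.6190°C.
Then 147.6190 × 1.8 + 491.67 = 757.38°R.

757.38°R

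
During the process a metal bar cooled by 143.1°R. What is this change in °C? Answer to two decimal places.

An interval of 1°R corresponds to 5/9°C.
143.1 × 5/9 = 79.50.

79.50°C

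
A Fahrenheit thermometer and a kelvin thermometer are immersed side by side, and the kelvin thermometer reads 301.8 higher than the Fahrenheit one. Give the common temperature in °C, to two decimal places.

-75.81°C

Let x be the Fahrenheit reading; then the kelvin reading is 5/9·x + 255.372.
(5/9·x + 255.372) - x = 301.8  ⇒  (-4/9)·x = 46.4278  ⇒  x = -104.4625°F.
In Celsius: (-104.4625 - 32) × 5/9 = -75.81°C.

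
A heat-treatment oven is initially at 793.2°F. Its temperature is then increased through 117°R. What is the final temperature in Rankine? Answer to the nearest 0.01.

1369.87°R

Initial temperature in Celsius: (793.2 - 32) × 5/9 = 422.8889°C.
The 117°R change is an interval, so only the factor 5/9 applies: +117 × 5/9 = +65.0000°C.
Final Celsius temperature: 422.8889 + 65.0000 = 487.8889°C.
In Rankine: 487.8889 × 1.8 + 491.67 = 1369.87°R.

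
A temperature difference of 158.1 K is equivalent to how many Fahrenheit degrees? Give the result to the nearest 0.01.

284.58°F

Only the scale ratio 1.8 matters for a change in temperature.
158.1 × 1.8 = 284.58.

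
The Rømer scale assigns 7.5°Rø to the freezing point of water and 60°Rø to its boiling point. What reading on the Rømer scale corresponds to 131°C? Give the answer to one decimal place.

Linearly onto the Rømer scale: 7.5 + (131.0000 / 100) × (60 - 7.5) = 76.3°Rø.

76.3°Rø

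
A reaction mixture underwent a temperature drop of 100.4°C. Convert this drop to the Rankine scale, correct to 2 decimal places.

Only the scale ratio 1.8 matters for a change in temperature.
100.4 × 1.8 = 180.72.

180.72°R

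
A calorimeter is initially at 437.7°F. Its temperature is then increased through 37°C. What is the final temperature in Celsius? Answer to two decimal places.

Initial temperature in Celsius: (437.7 - 32) × 5/9 = 225.3889°C.
Final Celsius temperature: 225.3889 + 37.0000 = 262.3889°C.

262.39°C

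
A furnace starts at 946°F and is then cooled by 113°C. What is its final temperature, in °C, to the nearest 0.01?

394.78°C

Initial temperature in Celsius: (946 - 32) × 5/9 = 507.7778°C.
Final Celsius temperature: 507.7778 - 113.0000 = 394.7778°C.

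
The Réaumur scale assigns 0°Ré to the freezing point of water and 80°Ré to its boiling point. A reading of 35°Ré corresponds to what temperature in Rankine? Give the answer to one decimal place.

570.4°R

Linear interpolation between the fixed points: C = (35 - 0) × 100 / (80 - 0) = 43.7500°C.
Then 43.7500 × 1.8 + 491.67 = 570.4°R.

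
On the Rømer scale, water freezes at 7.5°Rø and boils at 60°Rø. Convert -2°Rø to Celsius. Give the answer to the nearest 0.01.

Linear interpolation between the fixed points: C = (-2 - 7.5) × 100 / (60 - 7.5) = -18.0952°C.

-18.10°C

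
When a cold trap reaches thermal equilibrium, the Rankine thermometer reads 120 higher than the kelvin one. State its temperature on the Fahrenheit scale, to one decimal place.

Let x be the kelvin reading; then the Rankine reading is 1.8·x.
(1.8·x) - x = 120  ⇒  (0.8)·x = 120  ⇒  x = 150.0000 K.
In Celsius: 150 - 273.15 = -123.1500°C.
In Fahrenheit: -123.1500 × 1.8 + 32 = -189.7°F.

-189.7°F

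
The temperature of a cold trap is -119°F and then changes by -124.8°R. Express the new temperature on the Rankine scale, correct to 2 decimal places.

Initial temperature in Celsius: (-119 - 32) × 5/9 = -83.8889°C.
The 124.8°R change is an interval, so only the factor 5/9 applies: -124.8 × 5/9 = -69.3333°C.
Final Celsius temperature: -83.8889 - 69.3333 = -153.2222°C.
In Rankine: -153.2222 × 1.8 + 491.67 = 215.87°R.

215.87°R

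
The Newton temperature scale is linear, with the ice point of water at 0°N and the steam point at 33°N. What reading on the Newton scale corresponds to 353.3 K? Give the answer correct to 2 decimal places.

First in Celsius: 353.3 - 273.15 = 80.1500°C.
Linearly onto the Newton scale: 0 + (80.1500 / 100) × (33 - 0) = 26.45°N.

26.45°N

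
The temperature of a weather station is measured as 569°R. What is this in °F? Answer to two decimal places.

109.33°F

In Celsius: (569 - 491.67) × 5/9 = 42.9611°C.
In Fahrenheit: 42.9611 × 1.8 + 32 = 109.33°F.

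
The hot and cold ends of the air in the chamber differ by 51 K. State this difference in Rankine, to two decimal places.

91.80°R

An interval of 1 K corresponds to 1.8°R.
51 × 1.8 = 91.80.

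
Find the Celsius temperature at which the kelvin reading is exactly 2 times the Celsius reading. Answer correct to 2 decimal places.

Let C be the Celsius reading. The kelvin reading is K = 1·C + 273.15.
Require K = 2·C: 1·C + 273.15 = 2·C.
(-1)·C = -273.15  ⇒  C = 273.15.

273.15°C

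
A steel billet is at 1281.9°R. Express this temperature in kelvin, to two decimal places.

In Celsius: (1281.9 - 491.67) × 5/9 = 439.0167°C.
In kelvin: 439.0167 + 273.15 = 712.17 K.

712.17 K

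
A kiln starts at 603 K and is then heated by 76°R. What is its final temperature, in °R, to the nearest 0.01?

Initial temperature in Celsius: 603 - 273.15 = 329.8500°C.
The 76°R change is an interval, so only the factor 5/9 applies: +76 × 5/9 = +42.2222°C.
Final Celsius temperature: 329.8500 + 42.2222 = 372.0722°C.
In Rankine: 372.0722 × 1.8 + 491.67 = 1161.40°R.

1161.40°R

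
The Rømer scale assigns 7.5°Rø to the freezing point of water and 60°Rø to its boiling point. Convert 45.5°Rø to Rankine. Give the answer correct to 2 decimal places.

621.96°R

Linear interpolation between the fixed points: C = (45.5 - 7.5) × 100 / (60 - 7.5) = 72.3810°C.
Then 72.3810 × 1.8 + 491.67 = 621.96°R.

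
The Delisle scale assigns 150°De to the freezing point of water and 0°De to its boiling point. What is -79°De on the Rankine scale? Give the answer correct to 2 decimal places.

Linear interpolation between the fixed points: C = (-79 - 150) × 100 / (0 - 150) = 152.6667°C.
Then 152.6667 × 1.8 + 491.67 = 766.47°R.

766.47°R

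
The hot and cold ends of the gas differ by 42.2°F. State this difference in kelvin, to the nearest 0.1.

For a temperature interval the offset drops out; only the factor 5/9 applies.
42.2 × 5/9 = 23.4.

23.4 K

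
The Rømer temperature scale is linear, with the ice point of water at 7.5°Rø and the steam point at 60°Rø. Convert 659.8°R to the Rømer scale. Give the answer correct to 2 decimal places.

First in Celsius: (659.8 - 491.67) × 5/9 = 93.4056°C.
Linearly onto the Rømer scale: 7.5 + (93.4056 / 100) × (60 - 7.5) = 56.54°Rø.

56.54°Rø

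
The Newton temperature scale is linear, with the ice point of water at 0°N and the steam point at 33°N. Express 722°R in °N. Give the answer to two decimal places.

First in Celsius: (722 - 491.67) × 5/9 = 127.9611°C.
Linearly onto the Newton scale: 0 + (127.9611 / 100) × (33 - 0) = 42.23°N.

42.23°N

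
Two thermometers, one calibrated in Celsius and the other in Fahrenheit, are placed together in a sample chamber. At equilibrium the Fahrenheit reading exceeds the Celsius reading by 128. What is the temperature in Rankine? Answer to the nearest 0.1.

Let x be the Celsius reading; then the Fahrenheit reading is 1.8·x + 32.
(1.8·x + 32) - x = 128  ⇒  (0.8)·x = 96  ⇒  x = 120.0000°C.
In Rankine: 120.0000 × 1.8 + 491.67 = 707.7°R.

707.7°R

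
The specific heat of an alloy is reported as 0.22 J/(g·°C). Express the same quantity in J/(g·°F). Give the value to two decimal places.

Since only a temperature interval is involved, the additive offset between the scales drops out.
A change of 1°F is a change of 5/9°C, so per °F the value is 0.22 × 5/9 = 0.12.

0.12 J/(g·°F)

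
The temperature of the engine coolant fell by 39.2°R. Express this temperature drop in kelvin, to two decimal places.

21.78 K

For a temperature interval the offset drops out; only the factor 5/9 applies.
39.2 × 5/9 = 21.78.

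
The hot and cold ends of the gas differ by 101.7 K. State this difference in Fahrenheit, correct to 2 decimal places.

Only the scale ratio 1.8 matters for a change in temperature.
101.7 × 1.8 = 183.06.

183.06°F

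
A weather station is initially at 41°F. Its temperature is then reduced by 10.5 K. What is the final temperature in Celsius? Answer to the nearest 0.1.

Initial temperature in Celsius: (41 - 32) × 5/9 = 5.0000°C.
The 10.5 K change is an interval; Kelvin and Celsius degrees are the same size, so ΔC = -10.5°C.
Final Celsius temperature: 5.0000 - 10.5000 = -5.5000°C.

-5.5°C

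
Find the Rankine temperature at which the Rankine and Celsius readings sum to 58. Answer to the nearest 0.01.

Let R be the Rankine reading. The Celsius reading is C = 5/9·R - 273.15.
Require R + C = 58: (14/9)·R - 273.15 = 58.
R = (58 + 273.15) / (14/9) = 212.88.

212.88°R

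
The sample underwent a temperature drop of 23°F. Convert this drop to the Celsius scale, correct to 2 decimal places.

For a temperature interval the offset drops out; only the factor 5/9 applies.
23 × 5/9 = 12.78.

12.78°C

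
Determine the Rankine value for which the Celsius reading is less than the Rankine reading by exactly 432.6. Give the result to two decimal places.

358.76°R

Let R be the Rankine reading. The Celsius reading is C = 5/9·R - 273.15.
Require C - R = -432.6: (-4/9)·R - 273.15 = -432.6.
R = (-432.6 + 273.15) / (-4/9) = 358.76.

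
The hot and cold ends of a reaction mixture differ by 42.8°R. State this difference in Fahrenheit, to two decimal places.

42.80°F

Rankine and Fahrenheit degrees are the same size, so the interval is unchanged: 42.80.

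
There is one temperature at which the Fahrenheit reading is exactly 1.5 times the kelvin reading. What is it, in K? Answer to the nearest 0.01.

1532.23 K

Let K be the kelvin reading. The Fahrenheit reading is F = 1.8·K - 459.67.
Require F = 1.5·K: 1.8·K - 459.67 = 1.5·K.
(0.3)·K = 459.67  ⇒  K = 1532.23.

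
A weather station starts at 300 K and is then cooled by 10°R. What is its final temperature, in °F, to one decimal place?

Initial temperature in Celsius: 300 - 273.15 = 26.8500°C.
The 10°R change is an interval, so only the factor 5/9 applies: -10 × 5/9 = -5.5556°C.
Final Celsius temperature: 26.8500 - 5.5556 = 21.2944°C.
In Fahrenheit: 21.2944 × 1.8 + 32 = 70.3°F.

70.3°F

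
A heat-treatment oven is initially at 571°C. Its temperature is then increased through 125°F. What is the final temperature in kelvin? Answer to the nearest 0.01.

The 125°F change is an interval, so only the factor 5/9 applies: +125 × 5/9 = +69.4444°C.
Final Celsius temperature: 571.0000 + 69.4444 = 640.4444°C.
In kelvin: 640.4444 + 273.15 = 913.59 K.

913.59 K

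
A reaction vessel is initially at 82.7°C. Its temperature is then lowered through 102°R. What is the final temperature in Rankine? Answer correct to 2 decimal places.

538.53°R

The 102°R change is an interval, so only the factor 5/9 applies: -102 × 5/9 = -56.6667°C.
Final Celsius temperature: 82.7000 - 56.6667 = 26.0333°C.
In Rankine: 26.0333 × 1.8 + 491.67 = 538.53°R.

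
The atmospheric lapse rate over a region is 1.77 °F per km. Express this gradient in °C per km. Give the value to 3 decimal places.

The quantity depends on a temperature interval, so only the ratio of degree sizes applies; the offset between the scales is irrelevant.
A change of 1°F is a change of 5/9°C, so 1.77 × 5/9 = 0.983.

0.983 °C/km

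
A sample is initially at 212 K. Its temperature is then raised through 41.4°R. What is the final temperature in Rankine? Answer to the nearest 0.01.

423.00°R

Initial temperature in Celsius: 212 - 273.15 = -61.1500°C.
The 41.4°R change is an interval, so only the factor 5/9 applies: +41.4 × 5/9 = +23.0000°C.
Final Celsius temperature: -61.1500 + 23.0000 = -38.1500°C.
In Rankine: -38.1500 × 1.8 + 491.67 = 423.00°R.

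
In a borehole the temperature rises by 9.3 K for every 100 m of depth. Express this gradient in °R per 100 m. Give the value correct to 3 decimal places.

16.740 °R/100 m

The quantity depends on a temperature interval, so only the ratio of degree sizes applies; the offset between the scales is irrelevant.
A change of 1 K is a change of 1.8°R, so 9.3 × 1.8 = 16.740.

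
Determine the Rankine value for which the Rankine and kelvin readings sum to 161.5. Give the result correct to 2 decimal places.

103.82°R

Let R be the Rankine reading. The kelvin reading is K = 5/9·R.
Require R + K = 161.5: (14/9)·R = 161.5.
R = (161.5) / (14/9) = 103.82.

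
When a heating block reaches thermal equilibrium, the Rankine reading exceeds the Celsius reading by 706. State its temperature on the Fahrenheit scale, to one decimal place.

514.2°F

Let x be the Celsius reading; then the Rankine reading is 1.8·x + 491.67.
(1.8·x + 491.67) - x = 706  ⇒  (0.8)·x = 214.33  ⇒  x = 267.9125°C.
In Fahrenheit: 267.9125 × 1.8 + 32 = 514.2°F.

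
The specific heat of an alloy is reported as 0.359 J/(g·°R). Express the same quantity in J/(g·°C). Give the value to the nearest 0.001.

The quantity depends on a temperature interval, so only the ratio of degree sizes applies; the offset between the scales is irrelevant.
A change of 1°C is a change of 1.8°R, so per °C the value is 0.359 × 1.8 = 0.646.

0.646 J/(g·°C)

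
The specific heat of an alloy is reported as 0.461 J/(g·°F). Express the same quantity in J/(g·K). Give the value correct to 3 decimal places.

Since only a temperature interval is involved, the additive offset between the scales drops out.
A change of 1 K is a change of 1.8°F, so per K the value is 0.461 × 1.8 = 0.830.

0.830 J/(g·K)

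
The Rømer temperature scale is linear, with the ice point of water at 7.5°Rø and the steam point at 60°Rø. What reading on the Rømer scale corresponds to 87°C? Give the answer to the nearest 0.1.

53.2°Rø

Linearly onto the Rømer scale: 7.5 + (87.0000 / 100) × (60 - 7.5) = 53.2°Rø.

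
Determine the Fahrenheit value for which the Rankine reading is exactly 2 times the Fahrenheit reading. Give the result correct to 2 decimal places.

Let F be the Fahrenheit reading. The Rankine reading is R = 1·F + 459.67.
Require R = 2·F: 1·F + 459.67 = 2·F.
(-1)·F = -459.67  ⇒  F = 459.67.

459.67°F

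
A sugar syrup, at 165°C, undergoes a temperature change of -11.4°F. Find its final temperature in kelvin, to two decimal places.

The 11.4°F change is an interval, so only the factor 5/9 applies: -11.4 × 5/9 = -6.3333°C.
Final Celsius temperature: 165.0000 - 6.3333 = 158.6667°C.
In kelvin: 158.6667 + 273.15 = 431.82 K.

431.82 K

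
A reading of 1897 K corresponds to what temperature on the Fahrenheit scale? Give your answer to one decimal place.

2954.9°F

In Celsius: 1897 - 273.15 = 1623.8500°C.
In Fahrenheit: 1623.8500 × 1.8 + 32 = 2954.9°F.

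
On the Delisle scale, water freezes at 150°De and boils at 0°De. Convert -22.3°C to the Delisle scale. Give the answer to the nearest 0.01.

Linearly onto the Delisle scale: 150 + (-22.3000 / 100) × (0 - 150) = 183.45°De.

183.45°De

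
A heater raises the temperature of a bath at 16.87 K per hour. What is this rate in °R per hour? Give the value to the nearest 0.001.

Since only a temperature interval is involved, the additive offset between the scales drops out.
A change of 1 K is a change of 1.8°R, so 16.87 × 1.8 = 30.366.

30.366 °R/hour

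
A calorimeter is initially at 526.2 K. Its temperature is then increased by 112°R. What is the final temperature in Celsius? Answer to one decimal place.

Initial temperature in Celsius: 526.2 - 273.15 = 253.0500°C.
The 112°R change is an interval, so only the factor 5/9 applies: +112 × 5/9 = +62.2222°C.
Final Celsius temperature: 253.0500 + 62.2222 = 315.2722°C.

315.3°C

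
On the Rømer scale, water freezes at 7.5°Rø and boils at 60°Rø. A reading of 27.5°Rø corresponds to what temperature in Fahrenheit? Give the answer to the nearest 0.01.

100.57°F

Linear interpolation between the fixed points: C = (27.5 - 7.5) × 100 / (60 - 7.5) = 38.0952°C.
Then 38.0952 × 1.8 + 32 = 100.57°F.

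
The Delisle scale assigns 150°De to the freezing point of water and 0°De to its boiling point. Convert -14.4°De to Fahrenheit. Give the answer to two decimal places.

Linear interpolation between the fixed points: C = (-14.4 - 150) × 100 / (0 - 150) = 109.6000°C.
Then 109.6000 × 1.8 + 32 = 229.28°F.

229.28°F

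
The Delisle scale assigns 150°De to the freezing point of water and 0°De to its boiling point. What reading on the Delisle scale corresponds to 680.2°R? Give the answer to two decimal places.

First in Celsius: (680.2 - 491.67) × 5/9 = 104.7389°C.
Linearly onto the Delisle scale: 150 + (104.7389 / 100) × (0 - 150) = -7.11°De.

-7.11°De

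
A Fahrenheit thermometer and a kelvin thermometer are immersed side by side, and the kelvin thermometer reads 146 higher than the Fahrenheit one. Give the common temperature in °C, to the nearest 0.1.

118.9°C

Let x be the Fahrenheit reading; then the kelvin reading is 5/9·x + 255.372.
(5/9·x + 255.372) - x = 146  ⇒  (-4/9)·x = -109.372  ⇒  x = 246.0875°F.
In Celsius: (246.0875 - 32) × 5/9 = 118.9°C.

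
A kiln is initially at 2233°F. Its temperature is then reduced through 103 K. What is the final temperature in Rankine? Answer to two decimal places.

2507.27°R

Initial temperature in Celsius: (2233 - 32) × 5/9 = 1222.7778°C.
The 103 K change is an interval; Kelvin and Celsius degrees are the same size, so ΔC = -103°C.
Final Celsius temperature: 1222.7778 - 103.0000 = 1119.7778°C.
In Rankine: 1119.7778 × 1.8 + 491.67 = 2507.27°R.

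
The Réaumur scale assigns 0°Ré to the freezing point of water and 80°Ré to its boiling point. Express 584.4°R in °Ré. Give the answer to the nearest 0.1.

41.2°Ré

First in Celsius: (584.4 - 491.67) × 5/9 = 51.5167°C.
Linearly onto the Réaumur scale: 0 + (51.5167 / 100) × (80 - 0) = 41.2°Ré.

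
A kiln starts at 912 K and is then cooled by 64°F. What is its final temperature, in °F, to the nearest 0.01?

1117.93°F

Initial temperature in Celsius: 912 - 273.15 = 638.8500°C.
The 64°F change is an interval, so only the factor 5/9 applies: -64 × 5/9 = -35.5556°C.
Final Celsius temperature: 638.8500 - 35.5556 = 603.2944°C.
In Fahrenheit: 603.2944 × 1.8 + 32 = 1117.93°F.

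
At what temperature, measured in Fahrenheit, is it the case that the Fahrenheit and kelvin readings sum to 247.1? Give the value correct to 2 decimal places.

-5.32°F

Let F be the Fahrenheit reading. The kelvin reading is K = 5/9·F + 255.372.
Require F + K = 247.1: (14/9)·F + 255.372 = 247.1.
F = (247.1 - 255.372) / (14/9) = -5.32.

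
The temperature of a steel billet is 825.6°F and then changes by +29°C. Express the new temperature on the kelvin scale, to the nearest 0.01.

Initial temperature in Celsius: (825.6 - 32) × 5/9 = 440.8889°C.
Final Celsius temperature: 440.8889 + 29.0000 = 469.8889°C.
In kelvin: 469.8889 + 273.15 = 743.04 K.

743.04 K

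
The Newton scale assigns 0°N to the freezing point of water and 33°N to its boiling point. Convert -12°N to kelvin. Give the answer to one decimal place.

236.8 K

Linear interpolation between the fixed points: C = (-12 - 0) × 100 / (33 - 0) = -36.3636°C.
Then -36.3636 + 273.15 = 236.8 K.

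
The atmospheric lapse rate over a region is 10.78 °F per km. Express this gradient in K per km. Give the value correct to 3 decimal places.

Since only a temperature interval is involved, the additive offset between the scales drops out.
A change of 1°F is a change of 5/9 K, so 10.78 × 5/9 = 5.989.

5.989 K/km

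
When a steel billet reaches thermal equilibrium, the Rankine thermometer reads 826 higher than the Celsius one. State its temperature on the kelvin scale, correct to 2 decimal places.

Let x be the Celsius reading; then the Rankine reading is 1.8·x + 491.67.
(1.8·x + 491.67) - x = 826  ⇒  (0.8)·x = 334.33  ⇒  x = 417.9125°C.
In kelvin: 417.9125 + 273.15 = 691.06 K.

691.06 K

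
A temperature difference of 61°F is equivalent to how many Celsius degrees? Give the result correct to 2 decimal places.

33.89°C

For a temperature interval the offset drops out; only the factor 5/9 applies.
61 × 5/9 = 33.89.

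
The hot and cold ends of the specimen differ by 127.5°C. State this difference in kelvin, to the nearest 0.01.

Celsius and kelvin degrees are the same size, so the interval is unchanged: 127.50.

127.50 K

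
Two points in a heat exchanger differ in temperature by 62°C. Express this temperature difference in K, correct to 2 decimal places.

Celsius and kelvin degrees are the same size, so the interval is unchanged: 62.00.

62.00 K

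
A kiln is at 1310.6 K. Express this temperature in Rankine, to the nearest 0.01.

In Celsius: 1310.6 - 273.15 = 1037.4500°C.
In Rankine: 1037.4500 × 1.8 + 491.67 = 2359.08°R.

2359.08°R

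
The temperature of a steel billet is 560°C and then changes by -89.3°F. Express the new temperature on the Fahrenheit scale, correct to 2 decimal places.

950.70°F

The 89.3°F change is an interval, so only the factor 5/9 applies: -89.3 × 5/9 = -49.6111°C.
Final Celsius temperature: 560.0000 - 49.6111 = 510.3889°C.
In Fahrenheit: 510.3889 × 1.8 + 32 = 950.70°F.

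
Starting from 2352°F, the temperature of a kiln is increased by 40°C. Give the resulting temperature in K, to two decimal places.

Initial temperature in Celsius: (2352 - 32) × 5/9 = 1288.8889°C.
Final Celsius temperature: 1288.8889 + 40.0000 = 1328.8889°C.
In kelvin: 1328.8889 + 273.15 = 1602.04 K.

1602.04 K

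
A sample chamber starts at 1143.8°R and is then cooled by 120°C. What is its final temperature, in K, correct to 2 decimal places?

Initial temperature in Celsius: (1143.8 - 491.67) × 5/9 = 362.2944°C.
Final Celsius temperature: 362.2944 - 120.0000 = 242.2944°C.
In kelvin: 242.2944 + 273.15 = 515.44 K.

515.44 K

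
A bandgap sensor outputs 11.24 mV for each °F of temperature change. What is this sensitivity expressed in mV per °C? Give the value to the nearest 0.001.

Since only a temperature interval is involved, the additive offset between the scales drops out.
A change of 1°C is a change of 1.8°F, so per °C the value is 11.24 × 1.8 = 20.232.

20.232 mV per °C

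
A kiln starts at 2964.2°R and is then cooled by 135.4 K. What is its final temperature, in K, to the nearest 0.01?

1511.38 K

Initial temperature in Celsius: (2964.2 - 491.67) × 5/9 = 1373.6278°C.
The 135.4 K change is an interval; Kelvin and Celsius degrees are the same size, so ΔC = -135.4°C.
Final Celsius temperature: 1373.6278 - 135.4000 = 1238.2278°C.
In kelvin: 1238.2278 + 273.15 = 1511.38 K.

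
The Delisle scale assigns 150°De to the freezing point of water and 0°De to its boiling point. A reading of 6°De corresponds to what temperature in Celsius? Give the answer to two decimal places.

96.00°C

Linear interpolation between the fixed points: C = (6 - 150) × 100 / (0 - 150) = 96.0000°C.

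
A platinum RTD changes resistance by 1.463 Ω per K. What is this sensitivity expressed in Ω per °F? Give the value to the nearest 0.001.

The quantity depends on a temperature interval, so only the ratio of degree sizes applies; the offset between the scales is irrelevant.
A change of 1°F is a change of 5/9 K, so per °F the value is 1.463 × 5/9 = 0.813.

0.813 Ω per °F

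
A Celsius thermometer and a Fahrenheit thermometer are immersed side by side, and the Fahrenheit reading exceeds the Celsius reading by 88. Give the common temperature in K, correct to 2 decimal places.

Let x be the Celsius reading; then the Fahrenheit reading is 1.8·x + 32.
(1.8·x + 32) - x = 88  ⇒  (0.8)·x = 56  ⇒  x = 70.0000°C.
In kelvin: 70.0000 + 273.15 = 343.15 K.

343.15 K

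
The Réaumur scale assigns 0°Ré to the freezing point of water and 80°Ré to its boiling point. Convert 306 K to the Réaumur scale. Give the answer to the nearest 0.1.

First in Celsius: 306 - 273.15 = 32.8500°C.
Linearly onto the Réaumur scale: 0 + (32.8500 / 100) × (80 - 0) = 26.3°Ré.

26.3°Ré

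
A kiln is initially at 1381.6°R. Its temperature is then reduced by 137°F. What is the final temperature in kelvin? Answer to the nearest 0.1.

691.4 K

Initial temperature in Celsius: (1381.6 - 491.67) × 5/9 = 494.4056°C.
The 137°F change is an interval, so only the factor 5/9 applies: -137 × 5/9 = -76.1111°C.
Final Celsius temperature: 494.4056 - 76.1111 = 418.2944°C.
In kelvin: 418.2944 + 273.15 = 691.4 K.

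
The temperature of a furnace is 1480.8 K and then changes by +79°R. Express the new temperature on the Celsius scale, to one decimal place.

1251.5°C

Initial temperature in Celsius: 1480.8 - 273.15 = 1207.6500°C.
The 79°R change is an interval, so only the factor 5/9 applies: +79 × 5/9 = +43.8889°C.
Final Celsius temperature: 1207.6500 + 43.8889 = 1251.5389°C.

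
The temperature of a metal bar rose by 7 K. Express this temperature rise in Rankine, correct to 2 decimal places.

For a temperature interval the offset drops out; only the factor 1.8 applies.
7 × 1.8 = 12.60.

12.60°R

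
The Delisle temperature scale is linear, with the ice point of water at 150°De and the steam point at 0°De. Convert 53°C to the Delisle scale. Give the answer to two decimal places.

70.50°De

Linearly onto the Delisle scale: 150 + (53.0000 / 100) × (0 - 150) = 70.50°De.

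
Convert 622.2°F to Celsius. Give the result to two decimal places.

327.89°C

In Celsius: (622.2 - 32) × 5/9 = 327.8889°C.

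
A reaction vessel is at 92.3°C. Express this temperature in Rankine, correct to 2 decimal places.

In Rankine: 92.3000 × 1.8 + 491.67 = 657.81°R.

657.81°R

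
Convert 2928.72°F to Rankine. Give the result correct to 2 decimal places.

3388.39°R

In Celsius: (2928.72 - 32) × 5/9 = 1609.2889°C.
In Rankine: 1609.2889 × 1.8 + 491.67 = 3388.39°R.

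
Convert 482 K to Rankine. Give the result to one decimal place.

In Celsius: 482 - 273.15 = 208.8500°C.
In Rankine: 208.8500 × 1.8 + 491.67 = 867.6°R.

867.6°R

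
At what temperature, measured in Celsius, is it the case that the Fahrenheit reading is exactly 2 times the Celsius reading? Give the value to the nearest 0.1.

Let C be the Celsius reading. The Fahrenheit reading is F = 1.8·C + 32.
Require F = 2·C: 1.8·C + 32 = 2·C.
(-0.2)·C = -32  ⇒  C = 160.0.

160.0°C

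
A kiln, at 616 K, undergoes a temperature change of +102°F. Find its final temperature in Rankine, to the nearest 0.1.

1210.8°R

Initial temperature in Celsius: 616 - 273.15 = 342.8500°C.
The 102°F change is an interval, so only the factor 5/9 applies: +102 × 5/9 = +56.6667°C.
Final Celsius temperature: 342.8500 + 56.6667 = 399.5167°C.
In Rankine: 399.5167 × 1.8 + 491.67 = 1210.8°R.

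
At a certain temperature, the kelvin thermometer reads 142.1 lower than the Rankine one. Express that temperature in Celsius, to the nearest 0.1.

Let x be the Rankine reading; then the kelvin reading is 5/9·x.
(5/9·x) - x = -142.1  ⇒  (-4/9)·x = -142.1  ⇒  x = 319.7250°R.
In Celsius: (319.725 - 491.67) × 5/9 = -95.5°C.

-95.5°C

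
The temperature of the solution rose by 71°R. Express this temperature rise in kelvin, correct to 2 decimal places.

Only the scale ratio 5/9 matters for a change in temperature.
71 × 5/9 = 39.44.

39.44 K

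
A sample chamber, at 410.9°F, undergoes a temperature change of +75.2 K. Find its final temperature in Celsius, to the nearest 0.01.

285.70°C

Initial temperature in Celsius: (410.9 - 32) × 5/9 = 210.5000°C.
The 75.2 K change is an interval; Kelvin and Celsius degrees are the same size, so ΔC = +75.2°C.
Final Celsius temperature: 210.5000 + 75.2000 = 285.7000°C.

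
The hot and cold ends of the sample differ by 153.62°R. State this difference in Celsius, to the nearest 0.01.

85.34°C

For a temperature interval the offset drops out; only the factor 5/9 applies.
153.62 × 5/9 = 85.34.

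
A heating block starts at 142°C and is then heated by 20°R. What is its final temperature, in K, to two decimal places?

426.26 K

The 20°R change is an interval, so only the factor 5/9 applies: +20 × 5/9 = +11.1111°C.
Final Celsius temperature: 142.0000 + 11.1111 = 153.1111°C.
In kelvin: 153.1111 + 273.15 = 426.26 K.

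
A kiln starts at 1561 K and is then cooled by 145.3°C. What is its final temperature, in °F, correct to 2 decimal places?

2088.59°F

Initial temperature in Celsius: 1561 - 273.15 = 1287.8500°C.
Final Celsius temperature: 1287.8500 - 145.3000 = 1142.5500°C.
In Fahrenheit: 1142.5500 × 1.8 + 32 = 2088.59°F.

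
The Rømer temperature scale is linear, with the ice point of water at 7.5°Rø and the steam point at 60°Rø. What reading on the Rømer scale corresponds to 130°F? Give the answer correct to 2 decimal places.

36.08°Rø

First in Celsius: (130 - 32) × 5/9 = 54.4444°C.
Linearly onto the Rømer scale: 7.5 + (54.4444 / 100) × (60 - 7.5) = 36.08°Rø.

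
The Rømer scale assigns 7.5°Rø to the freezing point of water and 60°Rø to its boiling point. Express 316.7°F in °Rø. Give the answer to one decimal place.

First in Celsius: (316.7 - 32) × 5/9 = 158.1667°C.
Linearly onto the Rømer scale: 7.5 + (158.1667 / 100) × (60 - 7.5) = 90.5°Rø.

90.5°Rø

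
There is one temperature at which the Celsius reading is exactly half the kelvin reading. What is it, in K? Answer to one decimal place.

546.3 K

Let K be the kelvin reading. The Celsius reading is C = 1·K - 273.15.
Require C = 0.5·K: 1·K - 273.15 = 0.5·K.
(0.5)·K = 273.15  ⇒  K = 546.3.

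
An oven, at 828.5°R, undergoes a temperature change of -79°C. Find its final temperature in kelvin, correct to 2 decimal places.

381.28 K

Initial temperature in Celsius: (828.5 - 491.67) × 5/9 = 187.1278°C.
Final Celsius temperature: 187.1278 - 79.0000 = 108.1278°C.
In kelvin: 108.1278 + 273.15 = 381.28 K.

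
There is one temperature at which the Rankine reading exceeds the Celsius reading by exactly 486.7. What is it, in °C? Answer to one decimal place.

Let C be the Celsius reading. The Rankine reading is R = 1.8·C + 491.67.
Require R - C = 486.7: (0.8)·C + 491.67 = 486.7.
C = (486.7 - 491.67) / (0.8) = -6.2.

-6.2°C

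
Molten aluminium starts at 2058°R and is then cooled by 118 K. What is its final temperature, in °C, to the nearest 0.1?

Initial temperature in Celsius: (2058 - 491.67) × 5/9 = 870.1833°C.
The 118 K change is an interval; Kelvin and Celsius degrees are the same size, so ΔC = -118°C.
Final Celsius temperature: 870.1833 - 118.0000 = 752.1833°C.

752.2°C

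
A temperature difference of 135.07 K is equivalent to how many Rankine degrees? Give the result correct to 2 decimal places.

243.13°R

For a temperature interval the offset drops out; only the factor 1.8 applies.
135.07 × 1.8 = 243.13.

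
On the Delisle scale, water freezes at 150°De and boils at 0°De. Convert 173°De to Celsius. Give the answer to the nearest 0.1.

Linear interpolation between the fixed points: C = (173 - 150) × 100 / (0 - 150) = -15.3333°C.

-15.3°C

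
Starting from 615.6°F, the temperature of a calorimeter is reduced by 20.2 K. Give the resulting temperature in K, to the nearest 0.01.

Initial temperature in Celsius: (615.6 - 32) × 5/9 = 324.2222°C.
The 20.2 K change is an interval; Kelvin and Celsius degrees are the same size, so ΔC = -20.2°C.
Final Celsius temperature: 324.2222 - 20.2000 = 304.0222°C.
In kelvin: 304.0222 + 273.15 = 577.17 K.

577.17 K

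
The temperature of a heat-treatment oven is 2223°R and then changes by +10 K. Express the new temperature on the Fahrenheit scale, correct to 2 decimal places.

1781.33°F

Initial temperature in Celsius: (2223 - 491.67) × 5/9 = 961.8500°C.
The 10 K change is an interval; Kelvin and Celsius degrees are the same size, so ΔC = +10°C.
Final Celsius temperature: 961.8500 + 10.0000 = 971.8500°C.
In Fahrenheit: 971.8500 × 1.8 + 32 = 1781.33°F.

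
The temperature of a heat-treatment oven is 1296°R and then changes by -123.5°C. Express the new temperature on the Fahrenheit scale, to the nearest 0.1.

Initial temperature in Celsius: (1296 - 491.67) × 5/9 = 446.8500°C.
Final Celsius temperature: 446.8500 - 123.5000 = 323.3500°C.
In Fahrenheit: 323.3500 × 1.8 + 32 = 614.0°F.

614.0°F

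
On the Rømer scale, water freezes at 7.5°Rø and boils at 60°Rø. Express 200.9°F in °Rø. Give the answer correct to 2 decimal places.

56.76°Rø

First in Celsius: (200.9 - 32) × 5/9 = 93.8333°C.
Linearly onto the Rømer scale: 7.5 + (93.8333 / 100) × (60 - 7.5) = 56.76°Rø.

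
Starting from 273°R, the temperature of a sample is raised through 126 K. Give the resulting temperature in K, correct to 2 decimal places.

Initial temperature in Celsius: (273 - 491.67) × 5/9 = -121.4833°C.
The 126 K change is an interval; Kelvin and Celsius degrees are the same size, so ΔC = +126°C.
Final Celsius temperature: -121.4833 + 126.0000 = 4.5167°C.
In kelvin: 4.5167 + 273.15 = 277.67 K.

277.67 K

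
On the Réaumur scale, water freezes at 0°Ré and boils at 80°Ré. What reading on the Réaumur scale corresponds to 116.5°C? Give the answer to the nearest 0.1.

Linearly onto the Réaumur scale: 0 + (116.5000 / 100) × (80 - 0) = 93.2°Ré.

93.2°Ré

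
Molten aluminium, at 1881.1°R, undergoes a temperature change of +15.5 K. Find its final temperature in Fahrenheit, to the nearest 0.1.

Initial temperature in Celsius: (1881.1 - 491.67) × 5/9 = 771.9056°C.
The 15.5 K change is an interval; Kelvin and Celsius degrees are the same size, so ΔC = +15.5°C.
Final Celsius temperature: 771.9056 + 15.5000 = 787.4056°C.
In Fahrenheit: 787.4056 × 1.8 + 32 = 1449.3°F.

1449.3°F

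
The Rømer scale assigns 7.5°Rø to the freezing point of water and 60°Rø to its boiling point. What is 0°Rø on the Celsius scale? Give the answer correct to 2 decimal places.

Linear interpolation between the fixed points: C = (0 - 7.5) × 100 / (60 - 7.5) = -14.2857°C.

-14.29°C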